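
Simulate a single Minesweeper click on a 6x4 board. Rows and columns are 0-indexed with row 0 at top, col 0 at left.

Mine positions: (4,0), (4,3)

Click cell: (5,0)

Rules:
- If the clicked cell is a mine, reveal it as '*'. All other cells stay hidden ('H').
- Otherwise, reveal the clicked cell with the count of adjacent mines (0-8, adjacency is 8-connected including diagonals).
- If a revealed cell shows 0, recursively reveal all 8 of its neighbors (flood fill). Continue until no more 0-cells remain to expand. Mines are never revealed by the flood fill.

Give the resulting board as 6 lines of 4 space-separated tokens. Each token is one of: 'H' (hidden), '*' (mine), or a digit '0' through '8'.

H H H H
H H H H
H H H H
H H H H
H H H H
1 H H H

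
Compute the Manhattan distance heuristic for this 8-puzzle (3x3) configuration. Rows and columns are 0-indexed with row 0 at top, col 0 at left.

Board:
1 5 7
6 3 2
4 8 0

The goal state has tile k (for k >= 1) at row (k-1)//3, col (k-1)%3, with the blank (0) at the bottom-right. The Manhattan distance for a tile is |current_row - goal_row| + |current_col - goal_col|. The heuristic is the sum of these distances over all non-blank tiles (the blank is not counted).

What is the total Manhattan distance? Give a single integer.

Answer: 12

Derivation:
Tile 1: (0,0)->(0,0) = 0
Tile 5: (0,1)->(1,1) = 1
Tile 7: (0,2)->(2,0) = 4
Tile 6: (1,0)->(1,2) = 2
Tile 3: (1,1)->(0,2) = 2
Tile 2: (1,2)->(0,1) = 2
Tile 4: (2,0)->(1,0) = 1
Tile 8: (2,1)->(2,1) = 0
Sum: 0 + 1 + 4 + 2 + 2 + 2 + 1 + 0 = 12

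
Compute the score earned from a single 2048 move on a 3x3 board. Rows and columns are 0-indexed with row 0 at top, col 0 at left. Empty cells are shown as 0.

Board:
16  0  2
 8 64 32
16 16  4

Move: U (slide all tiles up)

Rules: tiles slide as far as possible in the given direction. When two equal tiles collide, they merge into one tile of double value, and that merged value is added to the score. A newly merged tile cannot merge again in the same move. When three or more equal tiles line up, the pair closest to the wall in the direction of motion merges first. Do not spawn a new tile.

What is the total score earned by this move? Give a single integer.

Slide up:
col 0: [16, 8, 16] -> [16, 8, 16]  score +0 (running 0)
col 1: [0, 64, 16] -> [64, 16, 0]  score +0 (running 0)
col 2: [2, 32, 4] -> [2, 32, 4]  score +0 (running 0)
Board after move:
16 64  2
 8 16 32
16  0  4

Answer: 0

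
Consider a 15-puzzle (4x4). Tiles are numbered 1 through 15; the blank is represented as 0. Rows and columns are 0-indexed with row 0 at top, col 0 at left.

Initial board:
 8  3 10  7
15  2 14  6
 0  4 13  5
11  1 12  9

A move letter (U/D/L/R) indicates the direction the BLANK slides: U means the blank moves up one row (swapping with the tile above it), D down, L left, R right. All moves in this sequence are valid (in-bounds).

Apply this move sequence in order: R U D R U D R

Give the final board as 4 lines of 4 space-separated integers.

Answer:  8  3 10  7
15  2 14  6
 4 13  5  0
11  1 12  9

Derivation:
After move 1 (R):
 8  3 10  7
15  2 14  6
 4  0 13  5
11  1 12  9

After move 2 (U):
 8  3 10  7
15  0 14  6
 4  2 13  5
11  1 12  9

After move 3 (D):
 8  3 10  7
15  2 14  6
 4  0 13  5
11  1 12  9

After move 4 (R):
 8  3 10  7
15  2 14  6
 4 13  0  5
11  1 12  9

After move 5 (U):
 8  3 10  7
15  2  0  6
 4 13 14  5
11  1 12  9

After move 6 (D):
 8  3 10  7
15  2 14  6
 4 13  0  5
11  1 12  9

After move 7 (R):
 8  3 10  7
15  2 14  6
 4 13  5  0
11  1 12  9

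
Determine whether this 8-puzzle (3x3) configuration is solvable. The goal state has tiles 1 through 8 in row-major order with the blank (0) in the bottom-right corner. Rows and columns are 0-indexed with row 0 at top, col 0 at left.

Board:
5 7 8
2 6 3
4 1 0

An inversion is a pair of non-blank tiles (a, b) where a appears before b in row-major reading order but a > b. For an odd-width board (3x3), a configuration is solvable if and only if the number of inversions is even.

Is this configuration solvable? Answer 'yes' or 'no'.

Inversions (pairs i<j in row-major order where tile[i] > tile[j] > 0): 20
20 is even, so the puzzle is solvable.

Answer: yes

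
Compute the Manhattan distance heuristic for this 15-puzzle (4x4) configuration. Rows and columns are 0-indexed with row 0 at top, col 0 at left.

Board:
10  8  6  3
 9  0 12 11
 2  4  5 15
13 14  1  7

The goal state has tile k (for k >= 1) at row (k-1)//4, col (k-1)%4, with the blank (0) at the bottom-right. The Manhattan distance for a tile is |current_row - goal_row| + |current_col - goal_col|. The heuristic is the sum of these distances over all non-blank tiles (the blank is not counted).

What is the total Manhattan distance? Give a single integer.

Answer: 34

Derivation:
Tile 10: (0,0)->(2,1) = 3
Tile 8: (0,1)->(1,3) = 3
Tile 6: (0,2)->(1,1) = 2
Tile 3: (0,3)->(0,2) = 1
Tile 9: (1,0)->(2,0) = 1
Tile 12: (1,2)->(2,3) = 2
Tile 11: (1,3)->(2,2) = 2
Tile 2: (2,0)->(0,1) = 3
Tile 4: (2,1)->(0,3) = 4
Tile 5: (2,2)->(1,0) = 3
Tile 15: (2,3)->(3,2) = 2
Tile 13: (3,0)->(3,0) = 0
Tile 14: (3,1)->(3,1) = 0
Tile 1: (3,2)->(0,0) = 5
Tile 7: (3,3)->(1,2) = 3
Sum: 3 + 3 + 2 + 1 + 1 + 2 + 2 + 3 + 4 + 3 + 2 + 0 + 0 + 5 + 3 = 34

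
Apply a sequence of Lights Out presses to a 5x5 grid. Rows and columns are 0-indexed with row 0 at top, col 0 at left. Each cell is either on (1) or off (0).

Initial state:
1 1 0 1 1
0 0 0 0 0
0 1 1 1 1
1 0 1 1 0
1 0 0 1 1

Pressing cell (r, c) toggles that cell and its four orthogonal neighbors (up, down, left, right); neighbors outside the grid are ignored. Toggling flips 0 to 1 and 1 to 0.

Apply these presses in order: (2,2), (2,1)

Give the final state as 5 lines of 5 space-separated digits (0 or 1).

After press 1 at (2,2):
1 1 0 1 1
0 0 1 0 0
0 0 0 0 1
1 0 0 1 0
1 0 0 1 1

After press 2 at (2,1):
1 1 0 1 1
0 1 1 0 0
1 1 1 0 1
1 1 0 1 0
1 0 0 1 1

Answer: 1 1 0 1 1
0 1 1 0 0
1 1 1 0 1
1 1 0 1 0
1 0 0 1 1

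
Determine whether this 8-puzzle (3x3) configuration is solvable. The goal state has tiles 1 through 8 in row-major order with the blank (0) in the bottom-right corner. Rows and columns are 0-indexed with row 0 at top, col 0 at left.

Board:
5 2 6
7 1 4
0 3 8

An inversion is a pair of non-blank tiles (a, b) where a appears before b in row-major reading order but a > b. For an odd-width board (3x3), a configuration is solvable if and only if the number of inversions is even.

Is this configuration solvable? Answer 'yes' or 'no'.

Inversions (pairs i<j in row-major order where tile[i] > tile[j] > 0): 12
12 is even, so the puzzle is solvable.

Answer: yes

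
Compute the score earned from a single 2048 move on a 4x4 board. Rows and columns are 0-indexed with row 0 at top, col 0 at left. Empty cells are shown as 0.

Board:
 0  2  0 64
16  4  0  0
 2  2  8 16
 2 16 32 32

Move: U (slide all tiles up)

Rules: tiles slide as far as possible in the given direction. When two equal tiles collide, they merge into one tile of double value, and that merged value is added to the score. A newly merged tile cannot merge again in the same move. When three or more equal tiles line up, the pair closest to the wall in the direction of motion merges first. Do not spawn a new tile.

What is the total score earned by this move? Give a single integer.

Answer: 4

Derivation:
Slide up:
col 0: [0, 16, 2, 2] -> [16, 4, 0, 0]  score +4 (running 4)
col 1: [2, 4, 2, 16] -> [2, 4, 2, 16]  score +0 (running 4)
col 2: [0, 0, 8, 32] -> [8, 32, 0, 0]  score +0 (running 4)
col 3: [64, 0, 16, 32] -> [64, 16, 32, 0]  score +0 (running 4)
Board after move:
16  2  8 64
 4  4 32 16
 0  2  0 32
 0 16  0  0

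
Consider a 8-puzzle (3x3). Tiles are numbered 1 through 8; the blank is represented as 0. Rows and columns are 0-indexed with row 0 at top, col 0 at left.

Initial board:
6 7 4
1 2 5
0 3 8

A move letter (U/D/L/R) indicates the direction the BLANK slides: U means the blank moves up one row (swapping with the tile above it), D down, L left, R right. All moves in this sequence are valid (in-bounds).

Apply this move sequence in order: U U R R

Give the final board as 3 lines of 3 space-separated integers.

Answer: 7 4 0
6 2 5
1 3 8

Derivation:
After move 1 (U):
6 7 4
0 2 5
1 3 8

After move 2 (U):
0 7 4
6 2 5
1 3 8

After move 3 (R):
7 0 4
6 2 5
1 3 8

After move 4 (R):
7 4 0
6 2 5
1 3 8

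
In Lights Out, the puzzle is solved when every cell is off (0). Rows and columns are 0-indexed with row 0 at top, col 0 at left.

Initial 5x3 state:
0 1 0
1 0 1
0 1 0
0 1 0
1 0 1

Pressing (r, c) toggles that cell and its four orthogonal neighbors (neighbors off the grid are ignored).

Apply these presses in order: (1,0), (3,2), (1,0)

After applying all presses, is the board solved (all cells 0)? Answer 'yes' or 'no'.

Answer: no

Derivation:
After press 1 at (1,0):
1 1 0
0 1 1
1 1 0
0 1 0
1 0 1

After press 2 at (3,2):
1 1 0
0 1 1
1 1 1
0 0 1
1 0 0

After press 3 at (1,0):
0 1 0
1 0 1
0 1 1
0 0 1
1 0 0

Lights still on: 7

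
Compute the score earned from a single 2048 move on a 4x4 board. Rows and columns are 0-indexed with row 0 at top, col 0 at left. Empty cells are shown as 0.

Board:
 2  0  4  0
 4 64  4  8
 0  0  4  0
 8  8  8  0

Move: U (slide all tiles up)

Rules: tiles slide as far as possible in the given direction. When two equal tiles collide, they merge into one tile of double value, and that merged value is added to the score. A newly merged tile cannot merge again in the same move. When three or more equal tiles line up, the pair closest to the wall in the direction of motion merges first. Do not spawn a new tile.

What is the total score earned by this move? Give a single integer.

Slide up:
col 0: [2, 4, 0, 8] -> [2, 4, 8, 0]  score +0 (running 0)
col 1: [0, 64, 0, 8] -> [64, 8, 0, 0]  score +0 (running 0)
col 2: [4, 4, 4, 8] -> [8, 4, 8, 0]  score +8 (running 8)
col 3: [0, 8, 0, 0] -> [8, 0, 0, 0]  score +0 (running 8)
Board after move:
 2 64  8  8
 4  8  4  0
 8  0  8  0
 0  0  0  0

Answer: 8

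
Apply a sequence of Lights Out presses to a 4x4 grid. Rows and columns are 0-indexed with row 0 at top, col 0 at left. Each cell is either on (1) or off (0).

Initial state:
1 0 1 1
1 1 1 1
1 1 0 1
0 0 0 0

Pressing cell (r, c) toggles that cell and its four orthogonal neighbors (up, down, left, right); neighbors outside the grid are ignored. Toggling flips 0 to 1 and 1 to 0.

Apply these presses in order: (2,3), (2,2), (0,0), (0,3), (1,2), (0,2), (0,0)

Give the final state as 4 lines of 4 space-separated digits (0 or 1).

Answer: 1 1 0 1
1 0 0 0
1 0 1 1
0 0 1 1

Derivation:
After press 1 at (2,3):
1 0 1 1
1 1 1 0
1 1 1 0
0 0 0 1

After press 2 at (2,2):
1 0 1 1
1 1 0 0
1 0 0 1
0 0 1 1

After press 3 at (0,0):
0 1 1 1
0 1 0 0
1 0 0 1
0 0 1 1

After press 4 at (0,3):
0 1 0 0
0 1 0 1
1 0 0 1
0 0 1 1

After press 5 at (1,2):
0 1 1 0
0 0 1 0
1 0 1 1
0 0 1 1

After press 6 at (0,2):
0 0 0 1
0 0 0 0
1 0 1 1
0 0 1 1

After press 7 at (0,0):
1 1 0 1
1 0 0 0
1 0 1 1
0 0 1 1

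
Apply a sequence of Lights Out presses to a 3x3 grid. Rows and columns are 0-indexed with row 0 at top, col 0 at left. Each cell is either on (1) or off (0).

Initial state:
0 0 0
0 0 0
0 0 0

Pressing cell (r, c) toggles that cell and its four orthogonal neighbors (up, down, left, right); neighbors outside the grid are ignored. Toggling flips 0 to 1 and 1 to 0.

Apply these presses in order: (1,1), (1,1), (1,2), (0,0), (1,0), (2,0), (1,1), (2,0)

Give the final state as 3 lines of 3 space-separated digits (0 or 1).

After press 1 at (1,1):
0 1 0
1 1 1
0 1 0

After press 2 at (1,1):
0 0 0
0 0 0
0 0 0

After press 3 at (1,2):
0 0 1
0 1 1
0 0 1

After press 4 at (0,0):
1 1 1
1 1 1
0 0 1

After press 5 at (1,0):
0 1 1
0 0 1
1 0 1

After press 6 at (2,0):
0 1 1
1 0 1
0 1 1

After press 7 at (1,1):
0 0 1
0 1 0
0 0 1

After press 8 at (2,0):
0 0 1
1 1 0
1 1 1

Answer: 0 0 1
1 1 0
1 1 1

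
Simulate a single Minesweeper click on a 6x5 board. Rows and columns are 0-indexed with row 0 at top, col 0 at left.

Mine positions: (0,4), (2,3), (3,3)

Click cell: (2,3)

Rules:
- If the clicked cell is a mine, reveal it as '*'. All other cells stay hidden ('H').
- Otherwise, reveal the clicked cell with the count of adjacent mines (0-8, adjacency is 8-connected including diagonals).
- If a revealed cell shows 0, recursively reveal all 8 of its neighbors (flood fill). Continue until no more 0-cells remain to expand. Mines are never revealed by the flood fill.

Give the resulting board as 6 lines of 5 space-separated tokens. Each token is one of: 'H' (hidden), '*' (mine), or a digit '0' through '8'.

H H H H H
H H H H H
H H H * H
H H H H H
H H H H H
H H H H H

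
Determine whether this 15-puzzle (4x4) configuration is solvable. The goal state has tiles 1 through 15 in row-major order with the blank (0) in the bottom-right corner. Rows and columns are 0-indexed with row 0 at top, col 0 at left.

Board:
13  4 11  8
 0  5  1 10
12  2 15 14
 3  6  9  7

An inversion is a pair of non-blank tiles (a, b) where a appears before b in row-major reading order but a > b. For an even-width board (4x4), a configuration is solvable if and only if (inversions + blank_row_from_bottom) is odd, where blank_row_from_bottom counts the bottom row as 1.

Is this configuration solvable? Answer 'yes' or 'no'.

Answer: no

Derivation:
Inversions: 53
Blank is in row 1 (0-indexed from top), which is row 3 counting from the bottom (bottom = 1).
53 + 3 = 56, which is even, so the puzzle is not solvable.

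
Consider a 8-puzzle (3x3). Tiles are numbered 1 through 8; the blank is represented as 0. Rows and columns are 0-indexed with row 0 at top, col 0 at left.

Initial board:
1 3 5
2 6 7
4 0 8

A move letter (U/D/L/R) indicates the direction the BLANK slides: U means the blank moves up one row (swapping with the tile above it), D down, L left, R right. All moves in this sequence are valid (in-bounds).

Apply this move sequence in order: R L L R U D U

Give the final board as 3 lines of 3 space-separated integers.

Answer: 1 3 5
2 0 7
4 6 8

Derivation:
After move 1 (R):
1 3 5
2 6 7
4 8 0

After move 2 (L):
1 3 5
2 6 7
4 0 8

After move 3 (L):
1 3 5
2 6 7
0 4 8

After move 4 (R):
1 3 5
2 6 7
4 0 8

After move 5 (U):
1 3 5
2 0 7
4 6 8

After move 6 (D):
1 3 5
2 6 7
4 0 8

After move 7 (U):
1 3 5
2 0 7
4 6 8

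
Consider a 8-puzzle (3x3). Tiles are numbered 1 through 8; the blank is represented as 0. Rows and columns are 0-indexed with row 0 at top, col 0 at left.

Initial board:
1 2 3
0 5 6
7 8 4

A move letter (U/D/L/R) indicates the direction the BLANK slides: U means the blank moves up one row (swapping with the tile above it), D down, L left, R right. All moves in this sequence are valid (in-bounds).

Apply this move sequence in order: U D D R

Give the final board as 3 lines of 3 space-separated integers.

Answer: 1 2 3
7 5 6
8 0 4

Derivation:
After move 1 (U):
0 2 3
1 5 6
7 8 4

After move 2 (D):
1 2 3
0 5 6
7 8 4

After move 3 (D):
1 2 3
7 5 6
0 8 4

After move 4 (R):
1 2 3
7 5 6
8 0 4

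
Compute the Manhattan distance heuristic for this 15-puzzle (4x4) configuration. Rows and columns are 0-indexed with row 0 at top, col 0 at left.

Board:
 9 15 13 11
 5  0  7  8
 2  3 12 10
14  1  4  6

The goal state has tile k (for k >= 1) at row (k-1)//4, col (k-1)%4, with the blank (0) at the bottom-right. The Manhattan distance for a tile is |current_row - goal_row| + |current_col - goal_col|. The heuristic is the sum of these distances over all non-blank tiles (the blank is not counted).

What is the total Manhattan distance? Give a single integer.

Answer: 36

Derivation:
Tile 9: (0,0)->(2,0) = 2
Tile 15: (0,1)->(3,2) = 4
Tile 13: (0,2)->(3,0) = 5
Tile 11: (0,3)->(2,2) = 3
Tile 5: (1,0)->(1,0) = 0
Tile 7: (1,2)->(1,2) = 0
Tile 8: (1,3)->(1,3) = 0
Tile 2: (2,0)->(0,1) = 3
Tile 3: (2,1)->(0,2) = 3
Tile 12: (2,2)->(2,3) = 1
Tile 10: (2,3)->(2,1) = 2
Tile 14: (3,0)->(3,1) = 1
Tile 1: (3,1)->(0,0) = 4
Tile 4: (3,2)->(0,3) = 4
Tile 6: (3,3)->(1,1) = 4
Sum: 2 + 4 + 5 + 3 + 0 + 0 + 0 + 3 + 3 + 1 + 2 + 1 + 4 + 4 + 4 = 36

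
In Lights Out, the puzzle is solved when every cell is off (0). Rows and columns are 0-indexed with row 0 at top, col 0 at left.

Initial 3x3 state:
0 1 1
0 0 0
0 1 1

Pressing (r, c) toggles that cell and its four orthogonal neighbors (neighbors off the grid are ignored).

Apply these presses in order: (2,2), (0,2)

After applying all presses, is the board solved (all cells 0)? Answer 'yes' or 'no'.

Answer: yes

Derivation:
After press 1 at (2,2):
0 1 1
0 0 1
0 0 0

After press 2 at (0,2):
0 0 0
0 0 0
0 0 0

Lights still on: 0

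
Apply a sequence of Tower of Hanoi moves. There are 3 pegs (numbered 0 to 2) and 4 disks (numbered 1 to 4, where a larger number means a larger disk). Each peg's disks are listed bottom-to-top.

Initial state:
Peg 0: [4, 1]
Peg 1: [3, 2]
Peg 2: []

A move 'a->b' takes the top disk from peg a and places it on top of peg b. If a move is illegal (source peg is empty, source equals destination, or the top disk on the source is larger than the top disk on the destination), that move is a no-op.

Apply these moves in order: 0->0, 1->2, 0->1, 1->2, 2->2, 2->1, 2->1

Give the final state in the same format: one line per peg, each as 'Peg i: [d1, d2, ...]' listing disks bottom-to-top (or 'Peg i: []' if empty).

Answer: Peg 0: [4]
Peg 1: [3, 1]
Peg 2: [2]

Derivation:
After move 1 (0->0):
Peg 0: [4, 1]
Peg 1: [3, 2]
Peg 2: []

After move 2 (1->2):
Peg 0: [4, 1]
Peg 1: [3]
Peg 2: [2]

After move 3 (0->1):
Peg 0: [4]
Peg 1: [3, 1]
Peg 2: [2]

After move 4 (1->2):
Peg 0: [4]
Peg 1: [3]
Peg 2: [2, 1]

After move 5 (2->2):
Peg 0: [4]
Peg 1: [3]
Peg 2: [2, 1]

After move 6 (2->1):
Peg 0: [4]
Peg 1: [3, 1]
Peg 2: [2]

After move 7 (2->1):
Peg 0: [4]
Peg 1: [3, 1]
Peg 2: [2]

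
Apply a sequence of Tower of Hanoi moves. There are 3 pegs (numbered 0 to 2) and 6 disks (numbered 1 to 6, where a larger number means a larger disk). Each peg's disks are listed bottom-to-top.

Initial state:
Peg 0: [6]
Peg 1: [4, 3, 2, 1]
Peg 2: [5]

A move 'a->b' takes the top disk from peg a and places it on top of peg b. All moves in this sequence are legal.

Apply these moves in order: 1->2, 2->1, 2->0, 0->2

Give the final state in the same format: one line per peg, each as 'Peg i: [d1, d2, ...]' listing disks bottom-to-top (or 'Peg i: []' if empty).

Answer: Peg 0: [6]
Peg 1: [4, 3, 2, 1]
Peg 2: [5]

Derivation:
After move 1 (1->2):
Peg 0: [6]
Peg 1: [4, 3, 2]
Peg 2: [5, 1]

After move 2 (2->1):
Peg 0: [6]
Peg 1: [4, 3, 2, 1]
Peg 2: [5]

After move 3 (2->0):
Peg 0: [6, 5]
Peg 1: [4, 3, 2, 1]
Peg 2: []

After move 4 (0->2):
Peg 0: [6]
Peg 1: [4, 3, 2, 1]
Peg 2: [5]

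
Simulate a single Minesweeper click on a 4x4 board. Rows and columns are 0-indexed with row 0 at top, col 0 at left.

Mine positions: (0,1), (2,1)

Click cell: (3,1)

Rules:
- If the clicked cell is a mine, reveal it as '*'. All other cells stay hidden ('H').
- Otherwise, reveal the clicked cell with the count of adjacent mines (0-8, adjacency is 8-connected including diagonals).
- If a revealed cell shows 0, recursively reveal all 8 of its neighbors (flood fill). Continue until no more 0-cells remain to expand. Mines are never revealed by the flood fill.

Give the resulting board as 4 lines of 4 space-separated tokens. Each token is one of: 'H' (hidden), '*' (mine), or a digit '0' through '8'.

H H H H
H H H H
H H H H
H 1 H H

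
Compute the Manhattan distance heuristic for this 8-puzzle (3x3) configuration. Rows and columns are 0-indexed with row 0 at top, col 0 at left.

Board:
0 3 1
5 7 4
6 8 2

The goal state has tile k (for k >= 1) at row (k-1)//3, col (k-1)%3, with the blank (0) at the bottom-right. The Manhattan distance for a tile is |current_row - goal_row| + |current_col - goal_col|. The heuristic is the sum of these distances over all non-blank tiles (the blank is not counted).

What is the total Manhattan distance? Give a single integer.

Answer: 14

Derivation:
Tile 3: at (0,1), goal (0,2), distance |0-0|+|1-2| = 1
Tile 1: at (0,2), goal (0,0), distance |0-0|+|2-0| = 2
Tile 5: at (1,0), goal (1,1), distance |1-1|+|0-1| = 1
Tile 7: at (1,1), goal (2,0), distance |1-2|+|1-0| = 2
Tile 4: at (1,2), goal (1,0), distance |1-1|+|2-0| = 2
Tile 6: at (2,0), goal (1,2), distance |2-1|+|0-2| = 3
Tile 8: at (2,1), goal (2,1), distance |2-2|+|1-1| = 0
Tile 2: at (2,2), goal (0,1), distance |2-0|+|2-1| = 3
Sum: 1 + 2 + 1 + 2 + 2 + 3 + 0 + 3 = 14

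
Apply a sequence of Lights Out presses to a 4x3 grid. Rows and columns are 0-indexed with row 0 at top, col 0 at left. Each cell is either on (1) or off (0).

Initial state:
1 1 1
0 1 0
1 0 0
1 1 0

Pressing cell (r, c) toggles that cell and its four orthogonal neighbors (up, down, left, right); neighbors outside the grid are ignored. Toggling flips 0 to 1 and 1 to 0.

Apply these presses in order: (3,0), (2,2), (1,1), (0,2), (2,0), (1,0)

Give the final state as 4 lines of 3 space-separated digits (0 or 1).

After press 1 at (3,0):
1 1 1
0 1 0
0 0 0
0 0 0

After press 2 at (2,2):
1 1 1
0 1 1
0 1 1
0 0 1

After press 3 at (1,1):
1 0 1
1 0 0
0 0 1
0 0 1

After press 4 at (0,2):
1 1 0
1 0 1
0 0 1
0 0 1

After press 5 at (2,0):
1 1 0
0 0 1
1 1 1
1 0 1

After press 6 at (1,0):
0 1 0
1 1 1
0 1 1
1 0 1

Answer: 0 1 0
1 1 1
0 1 1
1 0 1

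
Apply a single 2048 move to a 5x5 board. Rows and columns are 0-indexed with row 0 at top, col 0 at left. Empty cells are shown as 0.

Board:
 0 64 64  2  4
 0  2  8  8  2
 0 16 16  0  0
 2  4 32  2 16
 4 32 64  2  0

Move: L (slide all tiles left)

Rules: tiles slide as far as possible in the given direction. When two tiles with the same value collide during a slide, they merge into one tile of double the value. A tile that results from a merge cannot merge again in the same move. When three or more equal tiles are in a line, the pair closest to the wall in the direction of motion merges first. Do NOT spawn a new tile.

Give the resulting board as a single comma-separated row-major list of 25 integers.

Answer: 128, 2, 4, 0, 0, 2, 16, 2, 0, 0, 32, 0, 0, 0, 0, 2, 4, 32, 2, 16, 4, 32, 64, 2, 0

Derivation:
Slide left:
row 0: [0, 64, 64, 2, 4] -> [128, 2, 4, 0, 0]
row 1: [0, 2, 8, 8, 2] -> [2, 16, 2, 0, 0]
row 2: [0, 16, 16, 0, 0] -> [32, 0, 0, 0, 0]
row 3: [2, 4, 32, 2, 16] -> [2, 4, 32, 2, 16]
row 4: [4, 32, 64, 2, 0] -> [4, 32, 64, 2, 0]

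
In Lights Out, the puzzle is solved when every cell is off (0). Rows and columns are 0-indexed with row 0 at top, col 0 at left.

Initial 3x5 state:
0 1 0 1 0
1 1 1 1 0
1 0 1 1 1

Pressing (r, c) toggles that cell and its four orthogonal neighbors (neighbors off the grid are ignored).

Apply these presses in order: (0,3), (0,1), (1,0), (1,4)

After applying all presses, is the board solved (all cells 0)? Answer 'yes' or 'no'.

After press 1 at (0,3):
0 1 1 0 1
1 1 1 0 0
1 0 1 1 1

After press 2 at (0,1):
1 0 0 0 1
1 0 1 0 0
1 0 1 1 1

After press 3 at (1,0):
0 0 0 0 1
0 1 1 0 0
0 0 1 1 1

After press 4 at (1,4):
0 0 0 0 0
0 1 1 1 1
0 0 1 1 0

Lights still on: 6

Answer: no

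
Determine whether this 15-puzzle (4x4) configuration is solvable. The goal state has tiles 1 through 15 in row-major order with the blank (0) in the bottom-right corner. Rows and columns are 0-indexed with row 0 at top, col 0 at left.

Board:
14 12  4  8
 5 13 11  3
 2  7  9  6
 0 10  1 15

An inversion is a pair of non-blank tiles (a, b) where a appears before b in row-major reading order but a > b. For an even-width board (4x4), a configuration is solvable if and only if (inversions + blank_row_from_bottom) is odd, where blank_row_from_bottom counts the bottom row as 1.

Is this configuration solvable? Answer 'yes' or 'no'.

Answer: yes

Derivation:
Inversions: 60
Blank is in row 3 (0-indexed from top), which is row 1 counting from the bottom (bottom = 1).
60 + 1 = 61, which is odd, so the puzzle is solvable.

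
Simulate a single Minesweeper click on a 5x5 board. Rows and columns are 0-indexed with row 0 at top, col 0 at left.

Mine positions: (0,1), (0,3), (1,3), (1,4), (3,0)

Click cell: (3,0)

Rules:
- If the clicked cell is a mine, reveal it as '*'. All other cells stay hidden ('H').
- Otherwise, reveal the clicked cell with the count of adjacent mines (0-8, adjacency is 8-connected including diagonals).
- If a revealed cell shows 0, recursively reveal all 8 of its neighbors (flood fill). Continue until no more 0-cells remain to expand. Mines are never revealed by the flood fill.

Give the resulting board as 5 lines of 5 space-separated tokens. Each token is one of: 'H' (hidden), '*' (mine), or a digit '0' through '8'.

H H H H H
H H H H H
H H H H H
* H H H H
H H H H H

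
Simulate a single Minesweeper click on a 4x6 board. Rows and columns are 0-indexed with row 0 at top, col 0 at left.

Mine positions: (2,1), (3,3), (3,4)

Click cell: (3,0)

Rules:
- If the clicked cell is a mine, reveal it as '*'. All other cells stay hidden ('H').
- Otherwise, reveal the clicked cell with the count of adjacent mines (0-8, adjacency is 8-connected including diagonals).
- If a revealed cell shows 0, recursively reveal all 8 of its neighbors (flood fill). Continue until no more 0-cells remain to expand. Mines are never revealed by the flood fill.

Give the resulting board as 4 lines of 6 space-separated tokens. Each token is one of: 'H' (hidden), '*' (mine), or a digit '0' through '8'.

H H H H H H
H H H H H H
H H H H H H
1 H H H H H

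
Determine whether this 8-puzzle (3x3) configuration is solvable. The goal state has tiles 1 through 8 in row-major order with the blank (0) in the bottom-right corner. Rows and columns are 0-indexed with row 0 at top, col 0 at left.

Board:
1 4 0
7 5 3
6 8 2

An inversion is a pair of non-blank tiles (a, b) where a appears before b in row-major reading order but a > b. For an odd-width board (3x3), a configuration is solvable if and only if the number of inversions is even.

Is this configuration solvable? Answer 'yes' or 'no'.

Inversions (pairs i<j in row-major order where tile[i] > tile[j] > 0): 11
11 is odd, so the puzzle is not solvable.

Answer: no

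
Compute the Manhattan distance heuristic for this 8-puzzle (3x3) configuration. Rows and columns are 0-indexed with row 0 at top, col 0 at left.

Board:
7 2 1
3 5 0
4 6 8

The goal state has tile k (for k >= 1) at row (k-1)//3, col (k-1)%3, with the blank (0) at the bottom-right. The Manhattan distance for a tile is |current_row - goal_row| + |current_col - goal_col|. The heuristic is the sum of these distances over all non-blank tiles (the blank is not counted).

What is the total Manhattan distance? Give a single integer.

Answer: 11

Derivation:
Tile 7: at (0,0), goal (2,0), distance |0-2|+|0-0| = 2
Tile 2: at (0,1), goal (0,1), distance |0-0|+|1-1| = 0
Tile 1: at (0,2), goal (0,0), distance |0-0|+|2-0| = 2
Tile 3: at (1,0), goal (0,2), distance |1-0|+|0-2| = 3
Tile 5: at (1,1), goal (1,1), distance |1-1|+|1-1| = 0
Tile 4: at (2,0), goal (1,0), distance |2-1|+|0-0| = 1
Tile 6: at (2,1), goal (1,2), distance |2-1|+|1-2| = 2
Tile 8: at (2,2), goal (2,1), distance |2-2|+|2-1| = 1
Sum: 2 + 0 + 2 + 3 + 0 + 1 + 2 + 1 = 11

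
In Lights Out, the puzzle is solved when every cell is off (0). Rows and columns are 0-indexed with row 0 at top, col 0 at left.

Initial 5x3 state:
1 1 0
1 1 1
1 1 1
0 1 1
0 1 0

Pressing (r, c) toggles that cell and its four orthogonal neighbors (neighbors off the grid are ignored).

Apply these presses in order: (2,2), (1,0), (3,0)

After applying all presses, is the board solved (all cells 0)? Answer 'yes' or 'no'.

After press 1 at (2,2):
1 1 0
1 1 0
1 0 0
0 1 0
0 1 0

After press 2 at (1,0):
0 1 0
0 0 0
0 0 0
0 1 0
0 1 0

After press 3 at (3,0):
0 1 0
0 0 0
1 0 0
1 0 0
1 1 0

Lights still on: 5

Answer: no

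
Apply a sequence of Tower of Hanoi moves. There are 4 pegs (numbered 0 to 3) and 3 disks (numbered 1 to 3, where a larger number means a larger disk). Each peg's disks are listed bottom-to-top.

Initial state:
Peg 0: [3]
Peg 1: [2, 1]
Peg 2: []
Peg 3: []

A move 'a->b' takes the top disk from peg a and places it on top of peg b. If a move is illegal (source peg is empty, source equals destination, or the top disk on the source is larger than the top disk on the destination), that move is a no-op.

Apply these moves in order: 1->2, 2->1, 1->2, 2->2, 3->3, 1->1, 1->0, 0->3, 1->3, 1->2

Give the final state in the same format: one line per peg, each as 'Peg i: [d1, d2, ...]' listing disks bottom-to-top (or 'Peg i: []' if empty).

Answer: Peg 0: [3]
Peg 1: []
Peg 2: [1]
Peg 3: [2]

Derivation:
After move 1 (1->2):
Peg 0: [3]
Peg 1: [2]
Peg 2: [1]
Peg 3: []

After move 2 (2->1):
Peg 0: [3]
Peg 1: [2, 1]
Peg 2: []
Peg 3: []

After move 3 (1->2):
Peg 0: [3]
Peg 1: [2]
Peg 2: [1]
Peg 3: []

After move 4 (2->2):
Peg 0: [3]
Peg 1: [2]
Peg 2: [1]
Peg 3: []

After move 5 (3->3):
Peg 0: [3]
Peg 1: [2]
Peg 2: [1]
Peg 3: []

After move 6 (1->1):
Peg 0: [3]
Peg 1: [2]
Peg 2: [1]
Peg 3: []

After move 7 (1->0):
Peg 0: [3, 2]
Peg 1: []
Peg 2: [1]
Peg 3: []

After move 8 (0->3):
Peg 0: [3]
Peg 1: []
Peg 2: [1]
Peg 3: [2]

After move 9 (1->3):
Peg 0: [3]
Peg 1: []
Peg 2: [1]
Peg 3: [2]

After move 10 (1->2):
Peg 0: [3]
Peg 1: []
Peg 2: [1]
Peg 3: [2]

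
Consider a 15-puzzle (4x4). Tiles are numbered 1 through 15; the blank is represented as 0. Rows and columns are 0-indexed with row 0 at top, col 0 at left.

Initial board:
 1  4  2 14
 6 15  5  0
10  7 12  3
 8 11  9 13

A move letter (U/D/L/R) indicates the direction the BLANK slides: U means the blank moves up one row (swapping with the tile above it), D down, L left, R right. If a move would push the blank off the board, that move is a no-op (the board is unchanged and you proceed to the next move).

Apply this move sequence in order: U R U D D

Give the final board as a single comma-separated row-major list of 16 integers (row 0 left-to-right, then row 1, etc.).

Answer: 1, 4, 2, 14, 6, 15, 5, 3, 10, 7, 12, 0, 8, 11, 9, 13

Derivation:
After move 1 (U):
 1  4  2  0
 6 15  5 14
10  7 12  3
 8 11  9 13

After move 2 (R):
 1  4  2  0
 6 15  5 14
10  7 12  3
 8 11  9 13

After move 3 (U):
 1  4  2  0
 6 15  5 14
10  7 12  3
 8 11  9 13

After move 4 (D):
 1  4  2 14
 6 15  5  0
10  7 12  3
 8 11  9 13

After move 5 (D):
 1  4  2 14
 6 15  5  3
10  7 12  0
 8 11  9 13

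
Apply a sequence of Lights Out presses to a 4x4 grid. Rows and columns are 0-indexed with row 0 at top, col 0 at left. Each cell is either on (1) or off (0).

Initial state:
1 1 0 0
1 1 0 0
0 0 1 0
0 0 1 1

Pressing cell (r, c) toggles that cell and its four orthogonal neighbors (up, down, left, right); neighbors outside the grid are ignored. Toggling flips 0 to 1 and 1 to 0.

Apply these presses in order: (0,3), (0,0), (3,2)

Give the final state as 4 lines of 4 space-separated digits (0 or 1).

After press 1 at (0,3):
1 1 1 1
1 1 0 1
0 0 1 0
0 0 1 1

After press 2 at (0,0):
0 0 1 1
0 1 0 1
0 0 1 0
0 0 1 1

After press 3 at (3,2):
0 0 1 1
0 1 0 1
0 0 0 0
0 1 0 0

Answer: 0 0 1 1
0 1 0 1
0 0 0 0
0 1 0 0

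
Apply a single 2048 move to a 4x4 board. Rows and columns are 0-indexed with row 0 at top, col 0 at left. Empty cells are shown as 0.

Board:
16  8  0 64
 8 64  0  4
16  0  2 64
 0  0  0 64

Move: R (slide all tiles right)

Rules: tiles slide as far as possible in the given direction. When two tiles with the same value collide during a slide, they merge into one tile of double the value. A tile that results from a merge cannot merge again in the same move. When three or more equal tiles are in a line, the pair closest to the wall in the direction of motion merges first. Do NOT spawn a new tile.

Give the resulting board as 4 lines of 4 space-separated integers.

Answer:  0 16  8 64
 0  8 64  4
 0 16  2 64
 0  0  0 64

Derivation:
Slide right:
row 0: [16, 8, 0, 64] -> [0, 16, 8, 64]
row 1: [8, 64, 0, 4] -> [0, 8, 64, 4]
row 2: [16, 0, 2, 64] -> [0, 16, 2, 64]
row 3: [0, 0, 0, 64] -> [0, 0, 0, 64]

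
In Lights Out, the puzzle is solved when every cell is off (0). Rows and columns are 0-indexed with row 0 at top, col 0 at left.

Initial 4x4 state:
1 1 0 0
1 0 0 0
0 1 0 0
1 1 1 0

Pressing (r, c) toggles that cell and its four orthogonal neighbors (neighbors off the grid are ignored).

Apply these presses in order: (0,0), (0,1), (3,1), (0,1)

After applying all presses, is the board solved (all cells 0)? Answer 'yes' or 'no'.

After press 1 at (0,0):
0 0 0 0
0 0 0 0
0 1 0 0
1 1 1 0

After press 2 at (0,1):
1 1 1 0
0 1 0 0
0 1 0 0
1 1 1 0

After press 3 at (3,1):
1 1 1 0
0 1 0 0
0 0 0 0
0 0 0 0

After press 4 at (0,1):
0 0 0 0
0 0 0 0
0 0 0 0
0 0 0 0

Lights still on: 0

Answer: yes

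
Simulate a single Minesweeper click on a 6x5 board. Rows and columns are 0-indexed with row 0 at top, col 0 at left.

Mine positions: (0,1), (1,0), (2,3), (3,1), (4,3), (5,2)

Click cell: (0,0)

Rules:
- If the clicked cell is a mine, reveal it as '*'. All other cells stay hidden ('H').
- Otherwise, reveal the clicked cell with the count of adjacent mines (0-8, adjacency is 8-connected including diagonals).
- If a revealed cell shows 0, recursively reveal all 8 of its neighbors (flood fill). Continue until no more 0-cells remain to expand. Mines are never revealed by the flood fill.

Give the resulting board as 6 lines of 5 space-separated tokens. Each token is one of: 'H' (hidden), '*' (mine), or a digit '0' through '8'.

2 H H H H
H H H H H
H H H H H
H H H H H
H H H H H
H H H H H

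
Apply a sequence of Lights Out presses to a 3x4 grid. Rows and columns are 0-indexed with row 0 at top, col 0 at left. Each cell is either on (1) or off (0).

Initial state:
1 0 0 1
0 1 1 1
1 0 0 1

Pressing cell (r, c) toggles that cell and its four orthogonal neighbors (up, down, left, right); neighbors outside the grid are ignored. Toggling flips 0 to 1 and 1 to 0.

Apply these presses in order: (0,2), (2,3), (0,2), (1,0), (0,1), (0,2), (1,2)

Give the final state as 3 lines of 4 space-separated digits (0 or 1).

After press 1 at (0,2):
1 1 1 0
0 1 0 1
1 0 0 1

After press 2 at (2,3):
1 1 1 0
0 1 0 0
1 0 1 0

After press 3 at (0,2):
1 0 0 1
0 1 1 0
1 0 1 0

After press 4 at (1,0):
0 0 0 1
1 0 1 0
0 0 1 0

After press 5 at (0,1):
1 1 1 1
1 1 1 0
0 0 1 0

After press 6 at (0,2):
1 0 0 0
1 1 0 0
0 0 1 0

After press 7 at (1,2):
1 0 1 0
1 0 1 1
0 0 0 0

Answer: 1 0 1 0
1 0 1 1
0 0 0 0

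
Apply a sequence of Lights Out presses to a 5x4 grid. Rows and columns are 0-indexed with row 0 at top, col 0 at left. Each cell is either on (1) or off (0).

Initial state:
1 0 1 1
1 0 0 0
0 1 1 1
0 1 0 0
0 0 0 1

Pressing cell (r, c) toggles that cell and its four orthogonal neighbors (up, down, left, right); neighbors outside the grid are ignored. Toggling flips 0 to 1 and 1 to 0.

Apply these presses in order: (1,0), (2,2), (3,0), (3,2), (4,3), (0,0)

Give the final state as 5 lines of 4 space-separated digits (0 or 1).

Answer: 1 1 1 1
1 1 1 0
0 0 1 0
1 1 0 0
1 0 0 0

Derivation:
After press 1 at (1,0):
0 0 1 1
0 1 0 0
1 1 1 1
0 1 0 0
0 0 0 1

After press 2 at (2,2):
0 0 1 1
0 1 1 0
1 0 0 0
0 1 1 0
0 0 0 1

After press 3 at (3,0):
0 0 1 1
0 1 1 0
0 0 0 0
1 0 1 0
1 0 0 1

After press 4 at (3,2):
0 0 1 1
0 1 1 0
0 0 1 0
1 1 0 1
1 0 1 1

After press 5 at (4,3):
0 0 1 1
0 1 1 0
0 0 1 0
1 1 0 0
1 0 0 0

After press 6 at (0,0):
1 1 1 1
1 1 1 0
0 0 1 0
1 1 0 0
1 0 0 0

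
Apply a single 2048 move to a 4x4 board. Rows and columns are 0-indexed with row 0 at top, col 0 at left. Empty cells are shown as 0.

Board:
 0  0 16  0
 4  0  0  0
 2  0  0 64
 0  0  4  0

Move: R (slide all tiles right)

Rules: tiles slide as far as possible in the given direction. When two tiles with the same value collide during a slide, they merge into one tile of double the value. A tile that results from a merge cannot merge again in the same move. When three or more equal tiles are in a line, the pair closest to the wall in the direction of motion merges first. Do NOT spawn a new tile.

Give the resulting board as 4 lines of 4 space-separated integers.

Answer:  0  0  0 16
 0  0  0  4
 0  0  2 64
 0  0  0  4

Derivation:
Slide right:
row 0: [0, 0, 16, 0] -> [0, 0, 0, 16]
row 1: [4, 0, 0, 0] -> [0, 0, 0, 4]
row 2: [2, 0, 0, 64] -> [0, 0, 2, 64]
row 3: [0, 0, 4, 0] -> [0, 0, 0, 4]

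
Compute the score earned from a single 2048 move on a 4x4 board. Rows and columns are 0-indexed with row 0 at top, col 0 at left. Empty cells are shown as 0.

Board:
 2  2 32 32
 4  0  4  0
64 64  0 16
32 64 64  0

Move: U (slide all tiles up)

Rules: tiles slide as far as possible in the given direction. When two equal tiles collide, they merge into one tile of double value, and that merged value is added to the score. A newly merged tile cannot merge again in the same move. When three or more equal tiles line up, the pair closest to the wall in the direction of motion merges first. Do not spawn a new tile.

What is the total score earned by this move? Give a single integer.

Slide up:
col 0: [2, 4, 64, 32] -> [2, 4, 64, 32]  score +0 (running 0)
col 1: [2, 0, 64, 64] -> [2, 128, 0, 0]  score +128 (running 128)
col 2: [32, 4, 0, 64] -> [32, 4, 64, 0]  score +0 (running 128)
col 3: [32, 0, 16, 0] -> [32, 16, 0, 0]  score +0 (running 128)
Board after move:
  2   2  32  32
  4 128   4  16
 64   0  64   0
 32   0   0   0

Answer: 128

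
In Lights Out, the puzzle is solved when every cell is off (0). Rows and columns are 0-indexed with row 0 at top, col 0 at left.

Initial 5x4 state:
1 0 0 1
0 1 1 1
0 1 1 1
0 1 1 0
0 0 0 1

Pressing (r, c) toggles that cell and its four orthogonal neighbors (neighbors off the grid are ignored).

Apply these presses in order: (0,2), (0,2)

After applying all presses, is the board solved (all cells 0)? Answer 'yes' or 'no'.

Answer: no

Derivation:
After press 1 at (0,2):
1 1 1 0
0 1 0 1
0 1 1 1
0 1 1 0
0 0 0 1

After press 2 at (0,2):
1 0 0 1
0 1 1 1
0 1 1 1
0 1 1 0
0 0 0 1

Lights still on: 11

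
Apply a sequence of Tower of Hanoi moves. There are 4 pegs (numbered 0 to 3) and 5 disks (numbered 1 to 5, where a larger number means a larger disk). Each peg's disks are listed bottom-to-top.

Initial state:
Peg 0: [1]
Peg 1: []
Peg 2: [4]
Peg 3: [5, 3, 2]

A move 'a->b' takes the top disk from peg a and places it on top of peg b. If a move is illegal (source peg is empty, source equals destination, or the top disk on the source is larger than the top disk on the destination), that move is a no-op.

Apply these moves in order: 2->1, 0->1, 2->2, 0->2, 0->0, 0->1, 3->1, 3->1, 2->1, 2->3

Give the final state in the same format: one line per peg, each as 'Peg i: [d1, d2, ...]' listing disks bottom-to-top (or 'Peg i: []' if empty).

After move 1 (2->1):
Peg 0: [1]
Peg 1: [4]
Peg 2: []
Peg 3: [5, 3, 2]

After move 2 (0->1):
Peg 0: []
Peg 1: [4, 1]
Peg 2: []
Peg 3: [5, 3, 2]

After move 3 (2->2):
Peg 0: []
Peg 1: [4, 1]
Peg 2: []
Peg 3: [5, 3, 2]

After move 4 (0->2):
Peg 0: []
Peg 1: [4, 1]
Peg 2: []
Peg 3: [5, 3, 2]

After move 5 (0->0):
Peg 0: []
Peg 1: [4, 1]
Peg 2: []
Peg 3: [5, 3, 2]

After move 6 (0->1):
Peg 0: []
Peg 1: [4, 1]
Peg 2: []
Peg 3: [5, 3, 2]

After move 7 (3->1):
Peg 0: []
Peg 1: [4, 1]
Peg 2: []
Peg 3: [5, 3, 2]

After move 8 (3->1):
Peg 0: []
Peg 1: [4, 1]
Peg 2: []
Peg 3: [5, 3, 2]

After move 9 (2->1):
Peg 0: []
Peg 1: [4, 1]
Peg 2: []
Peg 3: [5, 3, 2]

After move 10 (2->3):
Peg 0: []
Peg 1: [4, 1]
Peg 2: []
Peg 3: [5, 3, 2]

Answer: Peg 0: []
Peg 1: [4, 1]
Peg 2: []
Peg 3: [5, 3, 2]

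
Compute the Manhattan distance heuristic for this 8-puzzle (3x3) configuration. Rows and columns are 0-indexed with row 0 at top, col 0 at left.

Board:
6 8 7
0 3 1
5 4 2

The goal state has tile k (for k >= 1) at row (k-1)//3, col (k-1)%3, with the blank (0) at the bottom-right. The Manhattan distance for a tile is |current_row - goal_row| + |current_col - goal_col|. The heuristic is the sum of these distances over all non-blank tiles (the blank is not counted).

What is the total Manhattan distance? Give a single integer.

Tile 6: (0,0)->(1,2) = 3
Tile 8: (0,1)->(2,1) = 2
Tile 7: (0,2)->(2,0) = 4
Tile 3: (1,1)->(0,2) = 2
Tile 1: (1,2)->(0,0) = 3
Tile 5: (2,0)->(1,1) = 2
Tile 4: (2,1)->(1,0) = 2
Tile 2: (2,2)->(0,1) = 3
Sum: 3 + 2 + 4 + 2 + 3 + 2 + 2 + 3 = 21

Answer: 21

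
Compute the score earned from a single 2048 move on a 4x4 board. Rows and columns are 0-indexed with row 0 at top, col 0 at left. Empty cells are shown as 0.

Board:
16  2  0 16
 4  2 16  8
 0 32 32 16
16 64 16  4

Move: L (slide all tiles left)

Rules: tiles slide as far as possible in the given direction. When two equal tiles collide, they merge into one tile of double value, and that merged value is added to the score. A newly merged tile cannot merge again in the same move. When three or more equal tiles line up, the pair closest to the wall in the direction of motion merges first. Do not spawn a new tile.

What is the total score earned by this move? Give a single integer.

Slide left:
row 0: [16, 2, 0, 16] -> [16, 2, 16, 0]  score +0 (running 0)
row 1: [4, 2, 16, 8] -> [4, 2, 16, 8]  score +0 (running 0)
row 2: [0, 32, 32, 16] -> [64, 16, 0, 0]  score +64 (running 64)
row 3: [16, 64, 16, 4] -> [16, 64, 16, 4]  score +0 (running 64)
Board after move:
16  2 16  0
 4  2 16  8
64 16  0  0
16 64 16  4

Answer: 64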